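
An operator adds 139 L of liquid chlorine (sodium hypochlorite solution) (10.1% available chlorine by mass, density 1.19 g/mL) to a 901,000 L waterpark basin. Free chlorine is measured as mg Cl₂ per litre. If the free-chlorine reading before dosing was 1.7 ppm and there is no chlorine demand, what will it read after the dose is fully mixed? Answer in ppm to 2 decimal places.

20.24 ppm

Mass of solution: 139 L × 1000 mL/L × 1.19 g/mL = 165,400 g.
Available chlorine delivered: 165,400 g × 0.101 = 16,710 g as Cl₂.
Concentration rise: 16,710 g / 901,000 L = 18.54 mg/L = 18.54 ppm.
Final FC: 1.7 + 18.54 = 20.24 ppm.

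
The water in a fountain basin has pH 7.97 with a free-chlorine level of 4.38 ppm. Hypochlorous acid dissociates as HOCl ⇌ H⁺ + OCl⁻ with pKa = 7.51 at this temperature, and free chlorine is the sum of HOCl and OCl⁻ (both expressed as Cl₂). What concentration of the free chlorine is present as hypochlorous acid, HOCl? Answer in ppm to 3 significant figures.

1.13 ppm

[OCl⁻]/[HOCl] = 10^(pH − pKa) = 10^(7.97 − 7.51) = 10^0.46 = 2.884.
Fraction as HOCl = 1 / (1 + 2.884) = 0.2575.
HOCl = 0.2575 × 4.38 ppm = 1.128 ppm.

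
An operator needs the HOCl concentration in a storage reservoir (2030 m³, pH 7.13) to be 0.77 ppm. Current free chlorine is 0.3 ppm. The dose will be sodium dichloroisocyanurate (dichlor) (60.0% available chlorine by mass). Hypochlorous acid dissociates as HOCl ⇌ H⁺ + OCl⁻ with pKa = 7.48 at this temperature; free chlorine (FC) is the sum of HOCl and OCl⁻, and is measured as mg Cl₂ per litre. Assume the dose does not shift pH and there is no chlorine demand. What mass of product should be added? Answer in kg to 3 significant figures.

2.75 kg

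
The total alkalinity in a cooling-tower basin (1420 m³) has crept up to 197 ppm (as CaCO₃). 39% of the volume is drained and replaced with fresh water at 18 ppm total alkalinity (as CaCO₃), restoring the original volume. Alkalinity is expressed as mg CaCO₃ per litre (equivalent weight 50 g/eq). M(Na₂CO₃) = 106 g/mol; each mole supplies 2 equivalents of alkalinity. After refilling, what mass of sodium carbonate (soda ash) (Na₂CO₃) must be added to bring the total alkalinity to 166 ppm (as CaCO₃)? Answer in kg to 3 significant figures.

58.4 kg

Volume: 1420 m³ = 1,420,000 L.
After draining 39% and refilling: 197 × 0.61 + 18 × 0.39 = 127.19 ppm.
Deficit to target: 166 − 127.19 = 38.81 mg/L.
As CaCO₃: 38.81 mg/L × 1,420,000 L = 55,110 g; ÷ 50 g/eq ÷ 2 = 551.1 mol Na₂CO₃.
Mass: 551.1 × 106 = 58,420 g.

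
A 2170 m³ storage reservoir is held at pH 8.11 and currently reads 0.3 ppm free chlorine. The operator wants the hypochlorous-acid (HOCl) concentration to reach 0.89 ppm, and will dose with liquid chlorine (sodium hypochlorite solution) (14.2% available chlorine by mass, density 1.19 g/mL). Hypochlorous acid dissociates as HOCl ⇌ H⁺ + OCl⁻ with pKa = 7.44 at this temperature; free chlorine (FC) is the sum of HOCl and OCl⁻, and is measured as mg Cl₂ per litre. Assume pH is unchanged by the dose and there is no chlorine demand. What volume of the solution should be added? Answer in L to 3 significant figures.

Volume: 2170 m³ = 2,170,000 L.
[OCl⁻]/[HOCl] = 10^(pH − pKa) = 10^(8.11 − 7.44) = 4.677; fraction as HOCl = 1/(1 + 4.677) = 0.1761.
Free chlorine required for 0.89 ppm HOCl: 0.89 / 0.1761 = 5.053 ppm.
FC to add: 5.053 − 0.3 = 4.753 mg/L as Cl₂.
Cl₂ equivalent: 4.753 mg/L × 2,170,000 L = 10,310 g.
Product at 14.2% available Cl: 10,310 / 0.142 = 72,630 g.
Volume: 72,630 g ÷ 1.19 g/mL = 61,030 mL.

61.0 L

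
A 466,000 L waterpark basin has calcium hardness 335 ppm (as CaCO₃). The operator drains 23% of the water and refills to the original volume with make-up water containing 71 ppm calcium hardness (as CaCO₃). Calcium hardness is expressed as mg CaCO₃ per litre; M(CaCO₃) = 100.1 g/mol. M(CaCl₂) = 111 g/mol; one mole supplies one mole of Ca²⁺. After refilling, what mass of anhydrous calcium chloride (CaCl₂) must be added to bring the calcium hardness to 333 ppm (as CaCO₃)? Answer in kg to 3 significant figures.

After draining 23% and refilling: 335 × 0.77 + 71 × 0.23 = 274.28 ppm.
Deficit to target: 333 − 274.28 = 58.72 mg/L.
As CaCO₃: 58.72 mg/L × 466,000 L = 27,360 g; ÷ 100.1 = 273.4 mol Ca²⁺.
Mass: 273.4 × 111 = 30,340 g.

30.3 kg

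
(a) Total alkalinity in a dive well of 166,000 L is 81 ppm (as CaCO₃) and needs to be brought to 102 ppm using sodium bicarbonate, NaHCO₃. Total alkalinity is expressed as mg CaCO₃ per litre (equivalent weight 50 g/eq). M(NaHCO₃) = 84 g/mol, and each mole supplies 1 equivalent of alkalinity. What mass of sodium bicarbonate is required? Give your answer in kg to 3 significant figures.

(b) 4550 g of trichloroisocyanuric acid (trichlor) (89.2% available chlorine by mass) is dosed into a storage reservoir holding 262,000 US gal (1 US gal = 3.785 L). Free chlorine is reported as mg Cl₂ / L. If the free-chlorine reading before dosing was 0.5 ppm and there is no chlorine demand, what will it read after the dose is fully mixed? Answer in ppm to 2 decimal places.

(a) Alkalinity to add: (102 − 81) = 21 mg/L as CaCO₃ × 166,000 L = 3486 g as CaCO₃.
(a) Equivalents: 3486 g ÷ 50 g/eq = 69.72 eq.
(a) NaHCO₃ supplies 1 eq per mole → 69.72 mol.
(a) Mass: 69.72 mol × 84 g/mol = 5856 g.

(b) Volume: 262,000 US gal × 3.785 L/gal = 991,670 L.
(b) Available chlorine delivered: 4550 g × 0.892 = 4059 g as Cl₂.
(b) Concentration rise: 4059 g / 991,670 L = 4.093 mg/L = 4.09 ppm.
(b) Final FC: 0.5 + 4.09 = 4.59 ppm.

(a) 5.86 kg; (b) 4.59 ppm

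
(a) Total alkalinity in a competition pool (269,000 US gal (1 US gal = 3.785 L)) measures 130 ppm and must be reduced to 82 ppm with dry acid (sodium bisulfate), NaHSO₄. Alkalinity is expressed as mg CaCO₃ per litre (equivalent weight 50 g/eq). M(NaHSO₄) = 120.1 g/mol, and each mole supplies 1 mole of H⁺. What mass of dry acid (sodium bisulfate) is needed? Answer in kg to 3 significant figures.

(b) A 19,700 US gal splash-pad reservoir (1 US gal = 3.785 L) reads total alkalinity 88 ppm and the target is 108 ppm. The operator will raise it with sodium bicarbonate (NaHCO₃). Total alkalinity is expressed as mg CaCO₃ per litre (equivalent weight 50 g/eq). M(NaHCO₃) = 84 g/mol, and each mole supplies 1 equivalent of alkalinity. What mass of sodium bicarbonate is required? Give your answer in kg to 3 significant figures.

(a) 117 kg; (b) 2.51 kg

(a) Volume: 269,000 US gal × 3.785 L/gal = 1,018,165 L.
(a) Alkalinity to neutralize: (130 − 82) = 48 mg/L as CaCO₃ × 1,018,165 L = 48,870 g as CaCO₃.
(a) Equivalents of H⁺ required: 48,870 ÷ 50 g/eq = 977.4 eq = 977.4 mol NaHSO₄.
(a) Mass of NaHSO₄: 977.4 × 120.1 = 117,400 g.

(b) Volume: 19,700 US gal × 3.785 L/gal = 74,564 L.
(b) Alkalinity to add: (108 − 88) = 20 mg/L as CaCO₃ × 74,564 L = 1491 g as CaCO₃.
(b) Equivalents: 1491 g ÷ 50 g/eq = 29.83 eq.
(b) NaHCO₃ supplies 1 eq per mole → 29.83 mol.
(b) Mass: 29.83 mol × 84 g/mol = 2505 g.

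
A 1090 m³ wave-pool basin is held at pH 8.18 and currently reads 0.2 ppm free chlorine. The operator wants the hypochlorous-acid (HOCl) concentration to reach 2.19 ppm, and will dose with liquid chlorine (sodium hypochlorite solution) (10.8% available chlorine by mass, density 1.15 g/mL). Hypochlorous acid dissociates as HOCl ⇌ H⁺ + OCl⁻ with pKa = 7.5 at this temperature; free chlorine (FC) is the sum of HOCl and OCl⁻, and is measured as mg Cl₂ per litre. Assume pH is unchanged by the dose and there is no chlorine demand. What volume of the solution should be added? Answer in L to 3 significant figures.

Volume: 1090 m³ = 1,090,000 L.
[OCl⁻]/[HOCl] = 10^(pH − pKa) = 10^(8.18 − 7.5) = 4.786; fraction as HOCl = 1/(1 + 4.786) = 0.1728.
Free chlorine required for 2.19 ppm HOCl: 2.19 / 0.1728 = 12.67 ppm.
FC to add: 12.67 − 0.2 = 12.47 mg/L as Cl₂.
Cl₂ equivalent: 12.47 mg/L × 1,090,000 L = 13,590 g.
Product at 10.8% available Cl: 13,590 / 0.108 = 125,900 g.
Volume: 125,900 g ÷ 1.15 g/mL = 109,500 mL.

109 L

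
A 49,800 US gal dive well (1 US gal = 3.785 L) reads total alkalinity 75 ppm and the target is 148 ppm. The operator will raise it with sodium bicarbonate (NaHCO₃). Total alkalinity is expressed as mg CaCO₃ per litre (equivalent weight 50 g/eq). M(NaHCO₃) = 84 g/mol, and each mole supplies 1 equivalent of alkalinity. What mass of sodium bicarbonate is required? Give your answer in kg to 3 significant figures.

23.1 kg

Volume: 49,800 US gal × 3.785 L/gal = 188,493 L.
Alkalinity to add: (148 − 75) = 73 mg/L as CaCO₃ × 188,493 L = 13,760 g as CaCO₃.
Equivalents: 13,760 g ÷ 50 g/eq = 275.2 eq.
NaHCO₃ supplies 1 eq per mole → 275.2 mol.
Mass: 275.2 mol × 84 g/mol = 23,120 g.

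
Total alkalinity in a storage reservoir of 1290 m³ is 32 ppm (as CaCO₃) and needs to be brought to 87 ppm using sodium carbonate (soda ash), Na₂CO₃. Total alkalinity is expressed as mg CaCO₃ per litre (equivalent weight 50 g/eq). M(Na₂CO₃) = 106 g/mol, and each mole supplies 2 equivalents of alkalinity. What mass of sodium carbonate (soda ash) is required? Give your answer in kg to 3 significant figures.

75.2 kg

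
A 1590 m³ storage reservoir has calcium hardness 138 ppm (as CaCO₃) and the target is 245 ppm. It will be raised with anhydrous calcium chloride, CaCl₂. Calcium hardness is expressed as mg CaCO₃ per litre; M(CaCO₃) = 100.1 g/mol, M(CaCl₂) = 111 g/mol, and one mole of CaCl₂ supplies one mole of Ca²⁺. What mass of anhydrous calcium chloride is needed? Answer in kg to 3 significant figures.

189 kg

Volume: 1590 m³ = 1,590,000 L.
Hardness to add: (245 − 138) = 107 mg/L as CaCO₃ × 1,590,000 L = 170,100 g as CaCO₃.
Moles of Ca²⁺ (1 mol Ca²⁺ ≡ 1 mol CaCO₃): 170,100 / 100.1 g/mol = 1700 mol.
Mass of CaCl₂: 1700 × 111 = 188,700 g.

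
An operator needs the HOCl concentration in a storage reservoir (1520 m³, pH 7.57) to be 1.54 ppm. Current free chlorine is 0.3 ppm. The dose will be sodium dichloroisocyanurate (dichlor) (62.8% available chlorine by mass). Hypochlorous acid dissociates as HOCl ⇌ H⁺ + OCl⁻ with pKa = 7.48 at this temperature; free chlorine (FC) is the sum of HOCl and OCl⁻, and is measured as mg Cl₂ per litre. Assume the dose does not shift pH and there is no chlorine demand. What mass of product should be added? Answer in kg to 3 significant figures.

7.59 kg

Volume: 1520 m³ = 1,520,000 L.
[OCl⁻]/[HOCl] = 10^(pH − pKa) = 10^(7.57 − 7.48) = 1.23; fraction as HOCl = 1/(1 + 1.23) = 0.4484.
Free chlorine required for 1.54 ppm HOCl: 1.54 / 0.4484 = 3.435 ppm.
FC to add: 3.435 − 0.3 = 3.135 mg/L as Cl₂.
Cl₂ equivalent: 3.135 mg/L × 1,520,000 L = 4765 g.
Product at 62.8% available Cl: 4765 / 0.628 = 7587 g.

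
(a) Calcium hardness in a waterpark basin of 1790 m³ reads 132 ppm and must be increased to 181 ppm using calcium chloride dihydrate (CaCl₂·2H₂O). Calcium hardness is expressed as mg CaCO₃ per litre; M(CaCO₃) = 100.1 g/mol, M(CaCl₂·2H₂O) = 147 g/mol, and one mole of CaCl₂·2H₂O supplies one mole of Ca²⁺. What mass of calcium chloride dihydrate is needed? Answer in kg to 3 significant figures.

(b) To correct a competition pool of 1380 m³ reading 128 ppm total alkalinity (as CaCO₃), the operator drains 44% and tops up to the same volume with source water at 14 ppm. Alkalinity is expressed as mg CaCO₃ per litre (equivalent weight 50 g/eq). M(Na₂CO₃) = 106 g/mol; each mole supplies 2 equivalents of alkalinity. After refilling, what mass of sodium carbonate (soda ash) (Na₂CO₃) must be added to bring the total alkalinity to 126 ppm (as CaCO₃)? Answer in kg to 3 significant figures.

(a) 129 kg; (b) 70.4 kg

(a) Volume: 1790 m³ = 1,790,000 L.
(a) Hardness to add: (181 − 132) = 49 mg/L as CaCO₃ × 1,790,000 L = 87,710 g as CaCO₃.
(a) Moles of Ca²⁺ (1 mol Ca²⁺ ≡ 1 mol CaCO₃): 87,710 / 100.1 g/mol = 876.2 mol.
(a) Mass of CaCl₂·2H₂O: 876.2 × 147 = 128,800 g.

(b) Volume: 1380 m³ = 1,380,000 L.
(b) After draining 44% and refilling: 128 × 0.56 + 14 × 0.44 = 77.84 ppm.
(b) Deficit to target: 126 − 77.84 = 48.16 mg/L.
(b) As CaCO₃: 48.16 mg/L × 1,380,000 L = 66,460 g; ÷ 50 g/eq ÷ 2 = 664.6 mol Na₂CO₃.
(b) Mass: 664.6 × 106 = 70,450 g.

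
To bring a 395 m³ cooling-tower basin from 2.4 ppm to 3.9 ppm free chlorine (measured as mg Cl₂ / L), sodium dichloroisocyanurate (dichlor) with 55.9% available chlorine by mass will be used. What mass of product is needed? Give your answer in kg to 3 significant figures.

1.06 kg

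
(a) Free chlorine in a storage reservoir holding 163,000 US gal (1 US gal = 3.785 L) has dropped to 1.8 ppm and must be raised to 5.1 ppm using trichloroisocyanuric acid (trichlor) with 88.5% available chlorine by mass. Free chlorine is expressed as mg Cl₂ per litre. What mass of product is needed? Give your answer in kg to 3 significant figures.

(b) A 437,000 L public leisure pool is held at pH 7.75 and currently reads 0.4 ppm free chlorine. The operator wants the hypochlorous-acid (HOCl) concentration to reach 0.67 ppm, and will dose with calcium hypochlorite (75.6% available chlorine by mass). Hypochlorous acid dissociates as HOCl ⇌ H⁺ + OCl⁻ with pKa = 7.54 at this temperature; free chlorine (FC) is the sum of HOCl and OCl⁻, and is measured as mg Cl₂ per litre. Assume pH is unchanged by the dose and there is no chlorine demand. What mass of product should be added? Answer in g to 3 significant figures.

(a) Volume: 163,000 US gal × 3.785 L/gal = 616,955 L.
(a) Chlorine deficit: 5.1 − 1.8 = 3.3 ppm = 3.3 mg/L as Cl₂.
(a) Cl₂ equivalent needed: 3.3 mg/L × 616,955 L = 2,036,000 mg = 2036 g.
(a) Product at 88.5% available chlorine: 2036 / 0.885 = 2301 g.

(b) [OCl⁻]/[HOCl] = 10^(pH − pKa) = 10^(7.75 − 7.54) = 1.622; fraction as HOCl = 1/(1 + 1.622) = 0.3814.
(b) Free chlorine required for 0.67 ppm HOCl: 0.67 / 0.3814 = 1.757 ppm.
(b) FC to add: 1.757 − 0.4 = 1.357 mg/L as Cl₂.
(b) Cl₂ equivalent: 1.357 mg/L × 437,000 L = 592.8 g.
(b) Product at 75.6% available Cl: 592.8 / 0.756 = 784.2 g.

(a) 2.30 kg; (b) 784 g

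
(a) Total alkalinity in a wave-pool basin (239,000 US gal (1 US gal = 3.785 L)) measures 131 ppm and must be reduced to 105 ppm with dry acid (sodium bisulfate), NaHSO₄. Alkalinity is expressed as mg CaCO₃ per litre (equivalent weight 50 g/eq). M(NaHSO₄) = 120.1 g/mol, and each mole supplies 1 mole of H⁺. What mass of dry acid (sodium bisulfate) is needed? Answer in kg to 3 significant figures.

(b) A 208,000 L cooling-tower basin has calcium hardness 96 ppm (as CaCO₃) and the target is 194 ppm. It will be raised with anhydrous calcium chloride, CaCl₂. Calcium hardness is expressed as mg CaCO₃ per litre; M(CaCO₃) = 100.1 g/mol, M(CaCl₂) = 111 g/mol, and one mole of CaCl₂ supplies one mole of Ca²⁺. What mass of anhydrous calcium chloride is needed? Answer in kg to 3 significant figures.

(a) 56.5 kg; (b) 22.6 kg

(a) Volume: 239,000 US gal × 3.785 L/gal = 904,615 L.
(a) Alkalinity to neutralize: (131 − 105) = 26 mg/L as CaCO₃ × 904,615 L = 23,520 g as CaCO₃.
(a) Equivalents of H⁺ required: 23,520 ÷ 50 g/eq = 470.4 eq = 470.4 mol NaHSO₄.
(a) Mass of NaHSO₄: 470.4 × 120.1 = 56,500 g.

(b) Hardness to add: (194 − 96) = 98 mg/L as CaCO₃ × 208,000 L = 20,380 g as CaCO₃.
(b) Moles of Ca²⁺ (1 mol Ca²⁺ ≡ 1 mol CaCO₃): 20,380 / 100.1 g/mol = 203.6 mol.
(b) Mass of CaCl₂: 203.6 × 111 = 22,600 g.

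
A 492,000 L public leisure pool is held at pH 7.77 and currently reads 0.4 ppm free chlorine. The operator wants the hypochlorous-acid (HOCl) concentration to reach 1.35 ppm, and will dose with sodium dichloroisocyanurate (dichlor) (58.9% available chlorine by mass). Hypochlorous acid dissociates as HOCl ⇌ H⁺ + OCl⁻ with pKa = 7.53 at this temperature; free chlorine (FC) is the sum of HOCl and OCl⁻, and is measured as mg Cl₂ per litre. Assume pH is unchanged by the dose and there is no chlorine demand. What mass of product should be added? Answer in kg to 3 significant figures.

2.75 kg

[OCl⁻]/[HOCl] = 10^(pH − pKa) = 10^(7.77 − 7.53) = 1.738; fraction as HOCl = 1/(1 + 1.738) = 0.3653.
Free chlorine required for 1.35 ppm HOCl: 1.35 / 0.3653 = 3.696 ppm.
FC to add: 3.696 − 0.4 = 3.296 mg/L as Cl₂.
Cl₂ equivalent: 3.296 mg/L × 492,000 L = 1622 g.
Product at 58.9% available Cl: 1622 / 0.589 = 2753 g.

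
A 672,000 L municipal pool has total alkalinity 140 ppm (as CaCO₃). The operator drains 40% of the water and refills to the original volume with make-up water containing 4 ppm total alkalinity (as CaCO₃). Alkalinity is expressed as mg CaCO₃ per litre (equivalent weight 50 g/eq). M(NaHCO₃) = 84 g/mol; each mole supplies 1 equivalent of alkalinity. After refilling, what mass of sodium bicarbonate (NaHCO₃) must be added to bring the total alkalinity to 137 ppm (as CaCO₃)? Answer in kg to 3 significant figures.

After draining 40% and refilling: 140 × 0.60 + 4 × 0.40 = 85.6 ppm.
Deficit to target: 137 − 85.6 = 51.4 mg/L.
As CaCO₃: 51.4 mg/L × 672,000 L = 34,540 g; ÷ 50 g/eq ÷ 1 = 690.8 mol NaHCO₃.
Mass: 690.8 × 84 = 58,030 g.

58.0 kg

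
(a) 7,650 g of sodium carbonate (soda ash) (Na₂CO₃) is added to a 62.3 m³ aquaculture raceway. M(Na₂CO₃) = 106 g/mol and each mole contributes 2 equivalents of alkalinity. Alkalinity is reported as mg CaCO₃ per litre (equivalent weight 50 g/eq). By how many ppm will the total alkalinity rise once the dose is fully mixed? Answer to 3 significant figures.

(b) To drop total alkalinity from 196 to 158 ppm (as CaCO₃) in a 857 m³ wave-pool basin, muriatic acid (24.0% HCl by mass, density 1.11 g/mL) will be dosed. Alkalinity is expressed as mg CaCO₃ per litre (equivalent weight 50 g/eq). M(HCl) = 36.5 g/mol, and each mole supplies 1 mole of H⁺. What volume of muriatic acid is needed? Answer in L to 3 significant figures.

(a) 116 ppm; (b) 89.2 L

(a) Volume: 62.3 m³ = 62,300 L.
(a) Moles of Na₂CO₃: 7,650 g ÷ 106 g/mol = 72.17 mol → 144.3 eq of alkalinity.
(a) As CaCO₃: 144.3 eq × 50 g/eq = 7217 g.
(a) Rise: 7217 g / 62,300 L × 1000 = 115.8 mg/L.

(b) Volume: 857 m³ = 857,000 L.
(b) Alkalinity to neutralize: (196 − 158) = 38 mg/L as CaCO₃ × 857,000 L = 32,570 g as CaCO₃.
(b) Equivalents of H⁺ required: 32,570 ÷ 50 g/eq = 651.3 eq = 651.3 mol HCl.
(b) Mass of HCl: 651.3 × 36.5 = 23,770 g.
(b) Mass of 24.0% solution: 23,770 / 0.24 = 99,050 g.
(b) Volume: 99,050 g ÷ 1.11 g/mL = 89,240 mL.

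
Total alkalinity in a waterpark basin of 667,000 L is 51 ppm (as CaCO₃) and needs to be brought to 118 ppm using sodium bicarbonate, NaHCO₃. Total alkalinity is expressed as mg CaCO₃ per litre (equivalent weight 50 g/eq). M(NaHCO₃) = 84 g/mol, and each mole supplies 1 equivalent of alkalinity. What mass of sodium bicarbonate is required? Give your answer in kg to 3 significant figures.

75.1 kg

Alkalinity to add: (118 − 51) = 67 mg/L as CaCO₃ × 667,000 L = 44,690 g as CaCO₃.
Equivalents: 44,690 g ÷ 50 g/eq = 893.8 eq.
NaHCO₃ supplies 1 eq per mole → 893.8 mol.
Mass: 893.8 mol × 84 g/mol = 75,080 g.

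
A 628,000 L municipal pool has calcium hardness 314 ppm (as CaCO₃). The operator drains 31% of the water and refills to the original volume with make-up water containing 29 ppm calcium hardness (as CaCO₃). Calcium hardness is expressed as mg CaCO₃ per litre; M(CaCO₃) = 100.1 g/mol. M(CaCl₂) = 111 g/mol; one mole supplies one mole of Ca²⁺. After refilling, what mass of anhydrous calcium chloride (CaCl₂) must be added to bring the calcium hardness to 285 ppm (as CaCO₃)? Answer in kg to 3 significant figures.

41.3 kg

After draining 31% and refilling: 314 × 0.69 + 29 × 0.31 = 225.65 ppm.
Deficit to target: 285 − 225.65 = 59.35 mg/L.
As CaCO₃: 59.35 mg/L × 628,000 L = 37,270 g; ÷ 100.1 = 372.3 mol Ca²⁺.
Mass: 372.3 × 111 = 41,330 g.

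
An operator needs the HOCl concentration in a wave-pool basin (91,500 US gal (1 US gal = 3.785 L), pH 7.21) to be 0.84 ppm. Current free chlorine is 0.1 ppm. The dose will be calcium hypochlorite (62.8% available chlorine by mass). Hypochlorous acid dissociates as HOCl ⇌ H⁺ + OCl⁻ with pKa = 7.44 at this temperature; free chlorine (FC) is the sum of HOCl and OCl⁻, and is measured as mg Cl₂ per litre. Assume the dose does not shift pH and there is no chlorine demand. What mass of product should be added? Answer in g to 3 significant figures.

681 g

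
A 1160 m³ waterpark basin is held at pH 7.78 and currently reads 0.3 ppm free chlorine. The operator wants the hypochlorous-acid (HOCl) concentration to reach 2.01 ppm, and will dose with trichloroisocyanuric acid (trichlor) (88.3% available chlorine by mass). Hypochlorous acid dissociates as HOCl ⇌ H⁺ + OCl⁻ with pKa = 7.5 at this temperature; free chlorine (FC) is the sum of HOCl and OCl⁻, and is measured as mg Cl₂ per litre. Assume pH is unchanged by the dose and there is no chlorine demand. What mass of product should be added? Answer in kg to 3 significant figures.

7.28 kg

Volume: 1160 m³ = 1,160,000 L.
[OCl⁻]/[HOCl] = 10^(pH − pKa) = 10^(7.78 − 7.5) = 1.905; fraction as HOCl = 1/(1 + 1.905) = 0.3442.
Free chlorine required for 2.01 ppm HOCl: 2.01 / 0.3442 = 5.84 ppm.
FC to add: 5.84 − 0.3 = 5.54 mg/L as Cl₂.
Cl₂ equivalent: 5.54 mg/L × 1,160,000 L = 6426 g.
Product at 88.3% available Cl: 6426 / 0.883 = 7278 g.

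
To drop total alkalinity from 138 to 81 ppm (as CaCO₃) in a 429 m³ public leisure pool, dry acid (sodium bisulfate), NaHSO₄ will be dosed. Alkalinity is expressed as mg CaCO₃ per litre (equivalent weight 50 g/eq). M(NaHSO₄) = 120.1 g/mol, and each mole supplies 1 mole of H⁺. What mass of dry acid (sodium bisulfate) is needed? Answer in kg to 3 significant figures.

Volume: 429 m³ = 429,000 L.
Alkalinity to neutralize: (138 − 81) = 57 mg/L as CaCO₃ × 429,000 L = 24,450 g as CaCO₃.
Equivalents of H⁺ required: 24,450 ÷ 50 g/eq = 489.1 eq = 489.1 mol NaHSO₄.
Mass of NaHSO₄: 489.1 × 120.1 = 58,740 g.

58.7 kg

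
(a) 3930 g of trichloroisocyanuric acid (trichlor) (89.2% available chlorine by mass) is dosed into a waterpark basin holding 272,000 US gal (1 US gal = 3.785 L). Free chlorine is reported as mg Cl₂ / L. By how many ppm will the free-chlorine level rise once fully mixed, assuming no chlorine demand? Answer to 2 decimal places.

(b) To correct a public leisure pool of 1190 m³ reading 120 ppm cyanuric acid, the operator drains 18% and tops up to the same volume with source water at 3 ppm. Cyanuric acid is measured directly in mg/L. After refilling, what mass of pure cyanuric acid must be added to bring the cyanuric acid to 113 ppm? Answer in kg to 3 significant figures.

(a) 3.41 ppm; (b) 16.7 kg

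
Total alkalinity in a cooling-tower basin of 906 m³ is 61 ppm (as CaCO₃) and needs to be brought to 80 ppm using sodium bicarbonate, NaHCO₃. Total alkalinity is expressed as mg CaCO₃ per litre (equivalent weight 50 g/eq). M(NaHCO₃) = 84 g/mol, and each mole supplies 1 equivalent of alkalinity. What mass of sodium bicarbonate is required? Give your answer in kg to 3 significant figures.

28.9 kg

Volume: 906 m³ = 906,000 L.
Alkalinity to add: (80 − 61) = 19 mg/L as CaCO₃ × 906,000 L = 17,210 g as CaCO₃.
Equivalents: 17,210 g ÷ 50 g/eq = 344.3 eq.
NaHCO₃ supplies 1 eq per mole → 344.3 mol.
Mass: 344.3 mol × 84 g/mol = 28,920 g.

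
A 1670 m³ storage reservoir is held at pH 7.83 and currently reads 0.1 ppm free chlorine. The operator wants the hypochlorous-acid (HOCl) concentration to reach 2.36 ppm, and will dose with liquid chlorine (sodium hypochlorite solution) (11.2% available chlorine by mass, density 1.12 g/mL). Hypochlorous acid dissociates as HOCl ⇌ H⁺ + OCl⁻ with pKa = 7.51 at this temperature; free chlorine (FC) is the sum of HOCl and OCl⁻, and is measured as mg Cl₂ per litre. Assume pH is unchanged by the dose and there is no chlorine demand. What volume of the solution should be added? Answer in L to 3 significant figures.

Volume: 1670 m³ = 1,670,000 L.
[OCl⁻]/[HOCl] = 10^(pH − pKa) = 10^(7.83 − 7.51) = 2.089; fraction as HOCl = 1/(1 + 2.089) = 0.3237.
Free chlorine required for 2.36 ppm HOCl: 2.36 / 0.3237 = 7.291 ppm.
FC to add: 7.291 − 0.1 = 7.191 mg/L as Cl₂.
Cl₂ equivalent: 7.191 mg/L × 1,670,000 L = 12,010 g.
Product at 11.2% available Cl: 12,010 / 0.112 = 107,200 g.
Volume: 107,200 g ÷ 1.12 g/mL = 95,730 mL.

95.7 L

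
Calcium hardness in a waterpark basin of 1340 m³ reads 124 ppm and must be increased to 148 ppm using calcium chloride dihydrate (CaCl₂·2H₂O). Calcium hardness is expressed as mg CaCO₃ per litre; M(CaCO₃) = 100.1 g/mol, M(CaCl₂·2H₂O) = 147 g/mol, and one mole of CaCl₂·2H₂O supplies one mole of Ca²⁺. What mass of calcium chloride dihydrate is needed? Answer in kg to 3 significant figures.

47.2 kg

Volume: 1340 m³ = 1,340,000 L.
Hardness to add: (148 − 124) = 24 mg/L as CaCO₃ × 1,340,000 L = 32,160 g as CaCO₃.
Moles of Ca²⁺ (1 mol Ca²⁺ ≡ 1 mol CaCO₃): 32,160 / 100.1 g/mol = 321.3 mol.
Mass of CaCl₂·2H₂O: 321.3 × 147 = 47,230 g.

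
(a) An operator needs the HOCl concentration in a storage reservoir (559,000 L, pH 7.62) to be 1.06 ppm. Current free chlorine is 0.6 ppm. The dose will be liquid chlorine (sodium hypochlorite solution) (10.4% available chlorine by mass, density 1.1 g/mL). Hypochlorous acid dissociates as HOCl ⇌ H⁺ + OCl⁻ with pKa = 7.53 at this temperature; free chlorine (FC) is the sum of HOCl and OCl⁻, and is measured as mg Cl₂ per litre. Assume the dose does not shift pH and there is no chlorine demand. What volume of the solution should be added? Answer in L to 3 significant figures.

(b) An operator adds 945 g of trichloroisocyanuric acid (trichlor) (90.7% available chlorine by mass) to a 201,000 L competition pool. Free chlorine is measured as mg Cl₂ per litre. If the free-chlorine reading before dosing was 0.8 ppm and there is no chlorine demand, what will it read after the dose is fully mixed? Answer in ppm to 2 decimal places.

(a) 8.62 L; (b) 5.06 ppm

(a) [OCl⁻]/[HOCl] = 10^(pH − pKa) = 10^(7.62 − 7.53) = 1.23; fraction as HOCl = 1/(1 + 1.23) = 0.4484.
(a) Free chlorine required for 1.06 ppm HOCl: 1.06 / 0.4484 = 2.364 ppm.
(a) FC to add: 2.364 − 0.6 = 1.764 mg/L as Cl₂.
(a) Cl₂ equivalent: 1.764 mg/L × 559,000 L = 986.1 g.
(a) Product at 10.4% available Cl: 986.1 / 0.104 = 9482 g.
(a) Volume: 9482 g ÷ 1.1 g/mL = 8620 mL.

(b) Available chlorine delivered: 945 g × 0.907 = 857.1 g as Cl₂.
(b) Concentration rise: 857.1 g / 201,000 L = 4.264 mg/L = 4.26 ppm.
(b) Final FC: 0.8 + 4.26 = 5.06 ppm.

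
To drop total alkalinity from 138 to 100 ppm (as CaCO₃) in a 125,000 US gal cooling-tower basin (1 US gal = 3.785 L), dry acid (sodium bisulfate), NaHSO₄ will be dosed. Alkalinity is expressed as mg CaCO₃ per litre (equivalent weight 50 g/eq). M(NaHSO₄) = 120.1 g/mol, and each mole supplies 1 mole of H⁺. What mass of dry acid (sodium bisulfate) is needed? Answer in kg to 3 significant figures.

43.2 kg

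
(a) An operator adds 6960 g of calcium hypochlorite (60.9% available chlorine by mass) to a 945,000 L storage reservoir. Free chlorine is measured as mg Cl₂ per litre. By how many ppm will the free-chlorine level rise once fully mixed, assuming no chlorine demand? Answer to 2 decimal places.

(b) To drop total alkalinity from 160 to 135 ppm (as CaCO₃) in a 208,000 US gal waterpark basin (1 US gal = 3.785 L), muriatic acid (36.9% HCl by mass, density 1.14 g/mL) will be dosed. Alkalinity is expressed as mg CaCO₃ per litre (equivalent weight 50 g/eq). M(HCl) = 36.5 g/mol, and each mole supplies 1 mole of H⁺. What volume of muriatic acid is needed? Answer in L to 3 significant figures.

(a) 4.49 ppm; (b) 34.2 L

(a) Available chlorine delivered: 6960 g × 0.609 = 4239 g as Cl₂.
(a) Concentration rise: 4239 g / 945,000 L = 4.485 mg/L = 4.49 ppm.

(b) Volume: 208,000 US gal × 3.785 L/gal = 787,280 L.
(b) Alkalinity to neutralize: (160 − 135) = 25 mg/L as CaCO₃ × 787,280 L = 19,680 g as CaCO₃.
(b) Equivalents of H⁺ required: 19,680 ÷ 50 g/eq = 393.6 eq = 393.6 mol HCl.
(b) Mass of HCl: 393.6 × 36.5 = 14,370 g.
(b) Mass of 36.9% solution: 14,370 / 0.369 = 38,940 g.
(b) Volume: 38,940 g ÷ 1.14 g/mL = 34,160 mL.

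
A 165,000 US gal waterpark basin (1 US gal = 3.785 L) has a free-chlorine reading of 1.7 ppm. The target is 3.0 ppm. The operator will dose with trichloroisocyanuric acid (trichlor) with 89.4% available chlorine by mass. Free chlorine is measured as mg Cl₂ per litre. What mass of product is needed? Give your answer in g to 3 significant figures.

908 g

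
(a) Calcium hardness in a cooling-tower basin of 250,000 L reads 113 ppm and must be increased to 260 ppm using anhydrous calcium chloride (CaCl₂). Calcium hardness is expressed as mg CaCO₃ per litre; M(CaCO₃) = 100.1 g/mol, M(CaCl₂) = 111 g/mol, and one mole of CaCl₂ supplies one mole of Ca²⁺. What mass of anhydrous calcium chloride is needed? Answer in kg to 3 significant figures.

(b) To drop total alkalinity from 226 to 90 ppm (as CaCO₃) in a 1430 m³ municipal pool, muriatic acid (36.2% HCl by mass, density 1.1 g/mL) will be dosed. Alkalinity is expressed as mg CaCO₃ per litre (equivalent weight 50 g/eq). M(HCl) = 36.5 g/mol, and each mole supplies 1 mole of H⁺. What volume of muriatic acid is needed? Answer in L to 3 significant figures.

(a) Hardness to add: (260 − 113) = 147 mg/L as CaCO₃ × 250,000 L = 36,750 g as CaCO₃.
(a) Moles of Ca²⁺ (1 mol Ca²⁺ ≡ 1 mol CaCO₃): 36,750 / 100.1 g/mol = 367.1 mol.
(a) Mass of CaCl₂: 367.1 × 111 = 40,750 g.

(b) Volume: 1430 m³ = 1,430,000 L.
(b) Alkalinity to neutralize: (226 − 90) = 136 mg/L as CaCO₃ × 1,430,000 L = 194,500 g as CaCO₃.
(b) Equivalents of H⁺ required: 194,500 ÷ 50 g/eq = 3890 eq = 3890 mol HCl.
(b) Mass of HCl: 3890 × 36.5 = 142,000 g.
(b) Mass of 36.2% solution: 142,000 / 0.362 = 392,200 g.
(b) Volume: 392,200 g ÷ 1.1 g/mL = 356,500 mL.

(a) 40.8 kg; (b) 357 L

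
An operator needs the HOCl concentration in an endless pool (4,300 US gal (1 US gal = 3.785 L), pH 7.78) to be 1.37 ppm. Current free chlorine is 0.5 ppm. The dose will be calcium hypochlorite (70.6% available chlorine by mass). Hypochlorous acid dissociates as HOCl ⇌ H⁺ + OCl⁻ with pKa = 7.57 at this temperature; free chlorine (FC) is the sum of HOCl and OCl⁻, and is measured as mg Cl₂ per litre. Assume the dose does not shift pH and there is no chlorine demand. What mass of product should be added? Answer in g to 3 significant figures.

71.3 g

Volume: 4,300 US gal × 3.785 L/gal = 16,276 L.
[OCl⁻]/[HOCl] = 10^(pH − pKa) = 10^(7.78 − 7.57) = 1.622; fraction as HOCl = 1/(1 + 1.622) = 0.3814.
Free chlorine required for 1.37 ppm HOCl: 1.37 / 0.3814 = 3.592 ppm.
FC to add: 3.592 − 0.5 = 3.092 mg/L as Cl₂.
Cl₂ equivalent: 3.092 mg/L × 16,276 L = 50.32 g.
Product at 70.6% available Cl: 50.32 / 0.706 = 71.28 g.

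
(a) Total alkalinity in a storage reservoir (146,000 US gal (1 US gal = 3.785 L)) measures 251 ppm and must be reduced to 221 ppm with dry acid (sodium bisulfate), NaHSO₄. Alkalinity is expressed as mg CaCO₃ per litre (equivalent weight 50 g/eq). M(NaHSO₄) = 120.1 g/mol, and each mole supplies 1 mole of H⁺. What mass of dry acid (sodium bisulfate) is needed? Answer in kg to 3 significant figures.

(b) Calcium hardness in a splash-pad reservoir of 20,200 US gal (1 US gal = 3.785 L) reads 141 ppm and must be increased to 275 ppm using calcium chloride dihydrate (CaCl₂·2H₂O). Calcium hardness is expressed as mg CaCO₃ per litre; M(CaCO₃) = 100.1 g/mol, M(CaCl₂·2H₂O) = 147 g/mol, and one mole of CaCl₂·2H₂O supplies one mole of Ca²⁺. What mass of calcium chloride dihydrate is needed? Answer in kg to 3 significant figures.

(a) Volume: 146,000 US gal × 3.785 L/gal = 552,610 L.
(a) Alkalinity to neutralize: (251 − 221) = 30 mg/L as CaCO₃ × 552,610 L = 16,580 g as CaCO₃.
(a) Equivalents of H⁺ required: 16,580 ÷ 50 g/eq = 331.6 eq = 331.6 mol NaHSO₄.
(a) Mass of NaHSO₄: 331.6 × 120.1 = 39,820 g.

(b) Volume: 20,200 US gal × 3.785 L/gal = 76,457 L.
(b) Hardness to add: (275 − 141) = 134 mg/L as CaCO₃ × 76,457 L = 10,250 g as CaCO₃.
(b) Moles of Ca²⁺ (1 mol Ca²⁺ ≡ 1 mol CaCO₃): 10,250 / 100.1 g/mol = 102.4 mol.
(b) Mass of CaCl₂·2H₂O: 102.4 × 147 = 15,050 g.

(a) 39.8 kg; (b) 15.0 kg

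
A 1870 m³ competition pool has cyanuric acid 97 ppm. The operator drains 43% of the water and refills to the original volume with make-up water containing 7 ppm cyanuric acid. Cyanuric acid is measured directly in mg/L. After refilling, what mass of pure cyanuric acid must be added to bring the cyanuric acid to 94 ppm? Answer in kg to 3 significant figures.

66.8 kg

Volume: 1870 m³ = 1,870,000 L.
After draining 43% and refilling: 97 × 0.57 + 7 × 0.43 = 58.3 ppm.
Deficit to target: 94 − 58.3 = 35.7 mg/L.
Mass: 35.7 mg/L × 1,870,000 L = 66,760 g cyanuric acid.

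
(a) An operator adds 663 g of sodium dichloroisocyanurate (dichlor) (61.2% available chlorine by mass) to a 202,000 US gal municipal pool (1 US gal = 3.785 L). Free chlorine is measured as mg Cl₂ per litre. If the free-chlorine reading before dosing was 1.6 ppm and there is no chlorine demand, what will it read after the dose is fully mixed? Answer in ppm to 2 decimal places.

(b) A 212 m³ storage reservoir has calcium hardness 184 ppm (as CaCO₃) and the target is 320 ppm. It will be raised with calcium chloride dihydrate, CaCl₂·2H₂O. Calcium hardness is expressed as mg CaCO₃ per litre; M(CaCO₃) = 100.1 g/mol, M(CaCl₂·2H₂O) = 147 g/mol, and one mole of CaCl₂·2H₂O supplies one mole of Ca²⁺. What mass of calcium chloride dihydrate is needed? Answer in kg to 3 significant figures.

(a) 2.13 ppm; (b) 42.3 kg

(a) Volume: 202,000 US gal × 3.785 L/gal = 764,570 L.
(a) Available chlorine delivered: 663 g × 0.612 = 405.8 g as Cl₂.
(a) Concentration rise: 405.8 g / 764,570 L = 0.5307 mg/L = 0.53 ppm.
(a) Final FC: 1.6 + 0.53 = 2.13 ppm.

(b) Volume: 212 m³ = 212,000 L.
(b) Hardness to add: (320 − 184) = 136 mg/L as CaCO₃ × 212,000 L = 28,830 g as CaCO₃.
(b) Moles of Ca²⁺ (1 mol Ca²⁺ ≡ 1 mol CaCO₃): 28,830 / 100.1 g/mol = 288 mol.
(b) Mass of CaCl₂·2H₂O: 288 × 147 = 42,340 g.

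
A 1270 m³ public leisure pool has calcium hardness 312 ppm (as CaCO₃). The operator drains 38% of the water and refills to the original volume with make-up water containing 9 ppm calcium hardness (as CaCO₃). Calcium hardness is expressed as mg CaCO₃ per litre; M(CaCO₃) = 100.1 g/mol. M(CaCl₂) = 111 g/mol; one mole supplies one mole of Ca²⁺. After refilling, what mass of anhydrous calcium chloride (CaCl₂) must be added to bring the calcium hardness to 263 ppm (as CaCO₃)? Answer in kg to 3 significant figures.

93.1 kg

Volume: 1270 m³ = 1,270,000 L.
After draining 38% and refilling: 312 × 0.62 + 9 × 0.38 = 196.86 ppm.
Deficit to target: 263 − 196.86 = 66.14 mg/L.
As CaCO₃: 66.14 mg/L × 1,270,000 L = 84,000 g; ÷ 100.1 = 839.1 mol Ca²⁺.
Mass: 839.1 × 111 = 93,140 g.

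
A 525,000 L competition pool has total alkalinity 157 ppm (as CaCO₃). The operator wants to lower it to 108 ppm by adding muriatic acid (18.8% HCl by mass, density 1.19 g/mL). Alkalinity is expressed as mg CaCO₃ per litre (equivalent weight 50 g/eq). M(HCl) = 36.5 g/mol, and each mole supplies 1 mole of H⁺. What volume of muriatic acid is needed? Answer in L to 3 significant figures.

83.9 L

Alkalinity to neutralize: (157 − 108) = 49 mg/L as CaCO₃ × 525,000 L = 25,720 g as CaCO₃.
Equivalents of H⁺ required: 25,720 ÷ 50 g/eq = 514.5 eq = 514.5 mol HCl.
Mass of HCl: 514.5 × 36.5 = 18,780 g.
Mass of 18.8% solution: 18,780 / 0.188 = 99,890 g.
Volume: 99,890 g ÷ 1.19 g/mL = 83,940 mL.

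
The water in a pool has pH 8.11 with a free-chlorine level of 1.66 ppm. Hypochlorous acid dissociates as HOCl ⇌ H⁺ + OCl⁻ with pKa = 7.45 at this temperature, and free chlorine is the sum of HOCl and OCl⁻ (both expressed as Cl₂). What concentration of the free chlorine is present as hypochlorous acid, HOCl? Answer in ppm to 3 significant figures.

[OCl⁻]/[HOCl] = 10^(pH − pKa) = 10^(8.11 − 7.45) = 10^0.66 = 4.571.
Fraction as HOCl = 1 / (1 + 4.571) = 0.1795.
HOCl = 0.1795 × 1.66 ppm = 0.298 ppm.

0.298 ppm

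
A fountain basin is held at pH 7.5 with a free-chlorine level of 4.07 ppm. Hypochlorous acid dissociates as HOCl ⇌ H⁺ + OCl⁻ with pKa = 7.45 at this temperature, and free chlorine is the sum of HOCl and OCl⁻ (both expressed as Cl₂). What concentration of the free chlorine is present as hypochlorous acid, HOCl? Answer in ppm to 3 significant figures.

1.92 ppm

[OCl⁻]/[HOCl] = 10^(pH − pKa) = 10^(7.5 − 7.45) = 10^0.05 = 1.122.
Fraction as HOCl = 1 / (1 + 1.122) = 0.4712.
HOCl = 0.4712 × 4.07 ppm = 1.918 ppm.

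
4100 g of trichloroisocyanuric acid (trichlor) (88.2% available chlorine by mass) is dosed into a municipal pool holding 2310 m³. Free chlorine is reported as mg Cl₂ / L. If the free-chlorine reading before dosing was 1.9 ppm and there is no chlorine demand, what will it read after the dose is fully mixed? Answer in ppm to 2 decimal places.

Volume: 2310 m³ = 2,310,000 L.
Available chlorine delivered: 4100 g × 0.882 = 3616 g as Cl₂.
Concentration rise: 3616 g / 2,310,000 L = 1.565 mg/L = 1.57 ppm.
Final FC: 1.9 + 1.57 = 3.47 ppm.

3.47 ppm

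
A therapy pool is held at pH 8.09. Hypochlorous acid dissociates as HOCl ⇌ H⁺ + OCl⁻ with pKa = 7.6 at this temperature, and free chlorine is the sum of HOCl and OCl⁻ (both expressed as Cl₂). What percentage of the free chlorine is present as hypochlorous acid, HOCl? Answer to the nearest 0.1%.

[OCl⁻]/[HOCl] = 10^(pH − pKa) = 10^(8.09 − 7.6) = 10^0.49 = 3.09.
Fraction as HOCl = 1 / (1 + 3.09) = 0.2445.

24.4%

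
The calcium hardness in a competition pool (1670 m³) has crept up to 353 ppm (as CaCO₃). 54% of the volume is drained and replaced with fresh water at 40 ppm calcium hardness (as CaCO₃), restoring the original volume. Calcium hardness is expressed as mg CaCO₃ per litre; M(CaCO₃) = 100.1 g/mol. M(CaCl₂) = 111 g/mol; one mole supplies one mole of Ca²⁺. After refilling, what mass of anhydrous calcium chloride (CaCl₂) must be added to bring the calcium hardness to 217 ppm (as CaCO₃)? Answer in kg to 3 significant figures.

61.1 kg

Volume: 1670 m³ = 1,670,000 L.
After draining 54% and refilling: 353 × 0.46 + 40 × 0.54 = 183.98 ppm.
Deficit to target: 217 − 183.98 = 33.02 mg/L.
As CaCO₃: 33.02 mg/L × 1,670,000 L = 55,140 g; ÷ 100.1 = 550.9 mol Ca²⁺.
Mass: 550.9 × 111 = 61,150 g.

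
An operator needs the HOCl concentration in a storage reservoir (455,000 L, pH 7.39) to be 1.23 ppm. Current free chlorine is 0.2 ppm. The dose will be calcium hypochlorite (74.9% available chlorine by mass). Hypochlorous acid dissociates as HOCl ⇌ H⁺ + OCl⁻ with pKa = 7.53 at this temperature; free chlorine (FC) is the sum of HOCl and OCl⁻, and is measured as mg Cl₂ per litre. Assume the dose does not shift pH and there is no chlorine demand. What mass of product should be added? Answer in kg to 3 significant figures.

1.17 kg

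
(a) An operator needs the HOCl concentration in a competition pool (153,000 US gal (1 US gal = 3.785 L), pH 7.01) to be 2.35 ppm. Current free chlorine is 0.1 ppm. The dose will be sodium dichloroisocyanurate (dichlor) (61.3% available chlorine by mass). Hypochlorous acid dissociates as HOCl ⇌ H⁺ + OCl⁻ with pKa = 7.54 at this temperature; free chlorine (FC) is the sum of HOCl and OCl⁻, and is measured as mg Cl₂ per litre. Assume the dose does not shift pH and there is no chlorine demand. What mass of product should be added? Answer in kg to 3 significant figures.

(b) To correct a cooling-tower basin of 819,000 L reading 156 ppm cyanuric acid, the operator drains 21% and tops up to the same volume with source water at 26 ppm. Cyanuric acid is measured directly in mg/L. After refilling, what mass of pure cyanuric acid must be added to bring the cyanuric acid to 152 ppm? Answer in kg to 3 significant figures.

(a) Volume: 153,000 US gal × 3.785 L/gal = 579,105 L.
(a) [OCl⁻]/[HOCl] = 10^(pH − pKa) = 10^(7.01 − 7.54) = 0.2951; fraction as HOCl = 1/(1 + 0.2951) = 0.7721.
(a) Free chlorine required for 2.35 ppm HOCl: 2.35 / 0.7721 = 3.044 ppm.
(a) FC to add: 3.044 − 0.1 = 2.944 mg/L as Cl₂.
(a) Cl₂ equivalent: 2.944 mg/L × 579,105 L = 1705 g.
(a) Product at 61.3% available Cl: 1705 / 0.613 = 2781 g.

(b) After draining 21% and refilling: 156 × 0.79 + 26 × 0.21 = 128.7 ppm.
(b) Deficit to target: 152 − 128.7 = 23.3 mg/L.
(b) Mass: 23.3 mg/L × 819,000 L = 19,080 g cyanuric acid.

(a) 2.78 kg; (b) 19.1 kg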